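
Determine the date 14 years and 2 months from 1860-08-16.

Counting forward 14 years and 2 months from August 16, 1860.
+14 years → 1874; month 8 + 2 = 10 → October 1874.
Day 16 is valid in October, giving October 16, 1874.

October 16, 1874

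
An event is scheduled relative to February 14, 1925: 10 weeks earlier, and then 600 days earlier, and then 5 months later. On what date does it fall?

September 16, 1923

Counting back 10 weeks (= 70 days) from February 14, 1925:
Going back 14 days from February 14, 1925 reaches the end of the previous month; 70 − 14 = 56 left.
January 1925 has 31 days: 56 − 31 = 25 left.
December 1924 has 31 days; 31 − 25 = 6 → December 6, 1924.
Subtracting 600 days from December 6, 1924:
Going back 6 days from December 6, 1924 reaches the end of the previous month; 600 − 6 = 594 left.
November 1924 has 30 days: 594 − 30 = 564 left.
October 1924 has 31 days: 564 − 31 = 533 left.
September 1924 has 30 days: 533 − 30 = 503 left.
August 1924 has 31 days: 503 − 31 = 472 left.
July 1924 has 31 days: 472 − 31 = 441 left.
June 1924 has 30 days: 441 − 30 = 411 left.
May 1924 has 31 days: 411 − 31 = 380 left.
April 1924 has 30 days: 380 − 30 = 350 left.
March 1924 has 31 days: 350 − 31 = 319 left.
February 1924 has 29 days (1924 is a leap year): 319 − 29 = 290 left.
January 1924 has 31 days: 290 − 31 = 259 left.
December 1923 has 31 days: 259 − 31 = 228 left.
November 1923 has 30 days: 228 − 30 = 198 left.
October 1923 has 31 days: 198 − 31 = 167 left.
September 1923 has 30 days: 167 − 30 = 137 left.
August 1923 has 31 days: 137 − 31 = 106 left.
July 1923 has 31 days: 106 − 31 = 75 left.
June 1923 has 30 days: 75 − 30 = 45 left.
May 1923 has 31 days: 45 − 31 = 14 left.
April 1923 has 30 days; 30 − 14 = 16 → April 16, 1923.
Counting forward 5 months from April 16, 1923:
month 4 + 5 = 9 → September 1923.
Day 16 is valid in September, giving September 16, 1923.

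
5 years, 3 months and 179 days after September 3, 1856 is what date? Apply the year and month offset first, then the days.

May 31, 1862

Advancing 5 years, 3 months and 179 days from September 3, 1856: first the month/year part, then the days.
+5 years → 1861; month 9 + 3 = 12 → December 1861.
Day 3 is valid in December, giving December 3, 1861.
Now add 179 days from December 3, 1861.
December has 31 days, so 31 − 3 = 28 days remain after December 3, 1861; 179 − 28 = 151 left.
January 1862 has 31 days: 151 − 31 = 120 left.
February 1862 has 28 days (1862 is not a leap year): 120 − 28 = 92 left.
March 1862 has 31 days: 92 − 31 = 61 left.
April 1862 has 30 days: 61 − 30 = 31 left.
31 days into May 1862 → May 31, 1862.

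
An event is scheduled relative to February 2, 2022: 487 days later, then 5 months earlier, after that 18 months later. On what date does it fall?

July 4, 2024

Counting forward 487 days from February 2, 2022:
February has 28 days, so 28 − 2 = 26 days remain after February 2, 2022; 487 − 26 = 461 left.
March 2022 has 31 days: 461 − 31 = 430 left.
April 2022 has 30 days: 430 − 30 = 400 left.
May 2022 has 31 days: 400 − 31 = 369 left.
June 2022 has 30 days: 369 − 30 = 339 left.
July 2022 has 31 days: 339 − 31 = 308 left.
August 2022 has 31 days: 308 − 31 = 277 left.
September 2022 has 30 days: 277 − 30 = 247 left.
October 2022 has 31 days: 247 − 31 = 216 left.
November 2022 has 30 days: 216 − 30 = 186 left.
December 2022 has 31 days: 186 − 31 = 155 left.
January 2023 has 31 days: 155 − 31 = 124 left.
February 2023 has 28 days (2023 is not a leap year): 124 − 28 = 96 left.
March 2023 has 31 days: 96 − 31 = 65 left.
April 2023 has 30 days: 65 − 30 = 35 left.
May 2023 has 31 days: 35 − 31 = 4 left.
4 days into June 2023 → June 4, 2023.
Subtracting 5 months from June 4, 2023:
month 6 − 5 = 1 → January 2023.
Day 4 is valid in January, giving January 4, 2023.
Adding 18 months from January 4, 2023:
month 1 + 18 = 19, which is month 7 of year 2024 → July 2024.
Day 4 is valid in July, giving July 4, 2024.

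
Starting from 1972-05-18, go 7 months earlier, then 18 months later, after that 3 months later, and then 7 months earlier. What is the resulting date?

Counting back 7 months from May 18, 1972:
month 5 − 7 = -2, which is month 10 of year 1971 → October 1971.
Day 18 is valid in October, giving October 18, 1971.
Advancing 18 months from October 18, 1971:
month 10 + 18 = 28, which is month 4 of year 1973 → April 1973.
Day 18 is valid in April, giving April 18, 1973.
Advancing 3 months from April 18, 1973:
month 4 + 3 = 7 → July 1973.
Day 18 is valid in July, giving July 18, 1973.
Subtracting 7 months from July 18, 1973:
month 7 − 7 = 0, which is month 12 of year 1972 → December 1972.
Day 18 is valid in December, giving December 18, 1972.

December 18, 1972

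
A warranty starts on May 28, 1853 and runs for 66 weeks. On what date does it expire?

September 2, 1854

Adding 66 weeks = 462 days from May 28, 1853.
May has 31 days, so 31 − 28 = 3 days remain after May 28, 1853; 462 − 3 = 459 left.
June 1853 has 30 days: 459 − 30 = 429 left.
July 1853 has 31 days: 429 − 31 = 398 left.
August 1853 has 31 days: 398 − 31 = 367 left.
September 1853 has 30 days: 367 − 30 = 337 left.
October 1853 has 31 days: 337 − 31 = 306 left.
November 1853 has 30 days: 306 − 30 = 276 left.
December 1853 has 31 days: 276 − 31 = 245 left.
January 1854 has 31 days: 245 − 31 = 214 left.
February 1854 has 28 days (1854 is not a leap year): 214 − 28 = 186 left.
March 1854 has 31 days: 186 − 31 = 155 left.
April 1854 has 30 days: 155 − 30 = 125 left.
May 1854 has 31 days: 125 − 31 = 94 left.
June 1854 has 30 days: 94 − 30 = 64 left.
July 1854 has 31 days: 64 − 31 = 33 left.
August 1854 has 31 days: 33 − 31 = 2 left.
2 days into September 1854 → September 2, 1854.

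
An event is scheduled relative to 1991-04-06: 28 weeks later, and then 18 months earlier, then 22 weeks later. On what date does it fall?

September 20, 1990

Counting forward 28 weeks (= 196 days) from April 6, 1991:
April has 30 days, so 30 − 6 = 24 days remain after April 6, 1991; 196 − 24 = 172 left.
May 1991 has 31 days: 172 − 31 = 141 left.
June 1991 has 30 days: 141 − 30 = 111 left.
July 1991 has 31 days: 111 − 31 = 80 left.
August 1991 has 31 days: 80 − 31 = 49 left.
September 1991 has 30 days: 49 − 30 = 19 left.
19 days into October 1991 → October 19, 1991.
Subtracting 18 months from October 19, 1991:
month 10 − 18 = -8, which is month 4 of year 1990 → April 1990.
Day 19 is valid in April, giving April 19, 1990.
Adding 22 weeks (= 154 days) from April 19, 1990:
April has 30 days, so 30 − 19 = 11 days remain after April 19, 1990; 154 − 11 = 143 left.
May 1990 has 31 days: 143 − 31 = 112 left.
June 1990 has 30 days: 112 − 30 = 82 left.
July 1990 has 31 days: 82 − 31 = 51 left.
August 1990 has 31 days: 51 − 31 = 20 left.
20 days into September 1990 → September 20, 1990.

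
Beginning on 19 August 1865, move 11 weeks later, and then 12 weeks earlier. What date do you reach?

Advancing 11 weeks (= 77 days) from August 19, 1865:
August has 31 days, so 31 − 19 = 12 days remain after August 19, 1865; 77 − 12 = 65 left.
September 1865 has 30 days: 65 − 30 = 35 left.
October 1865 has 31 days: 35 − 31 = 4 left.
4 days into November 1865 → November 4, 1865.
Subtracting 12 weeks (= 84 days) from November 4, 1865:
Going back 4 days from November 4, 1865 reaches the end of the previous month; 84 − 4 = 80 left.
October 1865 has 31 days: 80 − 31 = 49 left.
September 1865 has 30 days: 49 − 30 = 19 left.
August 1865 has 31 days; 31 − 19 = 12 → August 12, 1865.

August 12, 1865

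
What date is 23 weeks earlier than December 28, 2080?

July 20, 2080

Going back 23 weeks = 161 days from December 28, 2080.
Going back 28 days from December 28, 2080 reaches the end of the previous month; 161 − 28 = 133 left.
November 2080 has 30 days: 133 − 30 = 103 left.
October 2080 has 31 days: 103 − 31 = 72 left.
September 2080 has 30 days: 72 − 30 = 42 left.
August 2080 has 31 days: 42 − 31 = 11 left.
July 2080 has 31 days; 31 − 11 = 20 → July 20, 2080.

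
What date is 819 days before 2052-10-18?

July 22, 2050

Counting back 819 days from October 18, 2052.
Going back 18 days from October 18, 2052 reaches the end of the previous month; 819 − 18 = 801 left.
September 2052 has 30 days: 801 − 30 = 771 left.
August 2052 has 31 days: 771 − 31 = 740 left.
July 2052 has 31 days: 740 − 31 = 709 left.
June 2052 has 30 days: 709 − 30 = 679 left.
May 2052 has 31 days: 679 − 31 = 648 left.
April 2052 has 30 days: 648 − 30 = 618 left.
March 2052 has 31 days: 618 − 31 = 587 left.
February 2052 has 29 days (2052 is a leap year): 587 − 29 = 558 left.
January 2052 has 31 days: 558 − 31 = 527 left.
December 2051 has 31 days: 527 − 31 = 496 left.
November 2051 has 30 days: 496 − 30 = 466 left.
October 2051 has 31 days: 466 − 31 = 435 left.
September 2051 has 30 days: 435 − 30 = 405 left.
August 2051 has 31 days: 405 − 31 = 374 left.
July 2051 has 31 days: 374 − 31 = 343 left.
June 2051 has 30 days: 343 − 30 = 313 left.
May 2051 has 31 days: 313 − 31 = 282 left.
April 2051 has 30 days: 282 − 30 = 252 left.
March 2051 has 31 days: 252 − 31 = 221 left.
February 2051 has 28 days (2051 is not a leap year): 221 − 28 = 193 left.
January 2051 has 31 days: 193 − 31 = 162 left.
December 2050 has 31 days: 162 − 31 = 131 left.
November 2050 has 30 days: 131 − 30 = 101 left.
October 2050 has 31 days: 101 − 31 = 70 left.
September 2050 has 30 days: 70 − 30 = 40 left.
August 2050 has 31 days: 40 − 31 = 9 left.
July 2050 has 31 days; 31 − 9 = 22 → July 22, 2050.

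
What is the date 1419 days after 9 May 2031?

March 28, 2035

Adding 1419 days from May 9, 2031.
May has 31 days, so 31 − 9 = 22 days remain after May 9, 2031; 1419 − 22 = 1397 left.
June 2031 has 30 days: 1397 − 30 = 1367 left.
July 2031 has 31 days: 1367 − 31 = 1336 left.
August 2031 has 31 days: 1336 − 31 = 1305 left.
September 2031 has 30 days: 1305 − 30 = 1275 left.
October 2031 has 31 days: 1275 − 31 = 1244 left.
November 2031 has 30 days: 1244 − 30 = 1214 left.
December 2031 has 31 days: 1214 − 31 = 1183 left.
January 2032 has 31 days: 1183 − 31 = 1152 left.
February 2032 has 29 days (2032 is a leap year): 1152 − 29 = 1123 left.
March 2032 has 31 days: 1123 − 31 = 1092 left.
April 2032 has 30 days: 1092 − 30 = 1062 left.
May 2032 has 31 days: 1062 − 31 = 1031 left.
June 2032 has 30 days: 1031 − 30 = 1001 left.
July 2032 has 31 days: 1001 − 31 = 970 left.
August 2032 has 31 days: 970 − 31 = 939 left.
September 2032 has 30 days: 939 − 30 = 909 left.
October 2032 has 31 days: 909 − 31 = 878 left.
November 2032 has 30 days: 878 − 30 = 848 left.
December 2032 has 31 days: 848 − 31 = 817 left.
January 2033 has 31 days: 817 − 31 = 786 left.
February 2033 has 28 days (2033 is not a leap year): 786 − 28 = 758 left.
March 2033 has 31 days: 758 − 31 = 727 left.
April 2033 has 30 days: 727 − 30 = 697 left.
May 2033 has 31 days: 697 − 31 = 666 left.
June 2033 has 30 days: 666 − 30 = 636 left.
July 2033 has 31 days: 636 − 31 = 605 left.
August 2033 has 31 days: 605 − 31 = 574 left.
September 2033 has 30 days: 574 − 30 = 544 left.
October 2033 has 31 days: 544 − 31 = 513 left.
November 2033 has 30 days: 513 − 30 = 483 left.
December 2033 has 31 days: 483 − 31 = 452 left.
January 2034 has 31 days: 452 − 31 = 421 left.
February 2034 has 28 days (2034 is not a leap year): 421 − 28 = 393 left.
March 2034 has 31 days: 393 − 31 = 362 left.
April 2034 has 30 days: 362 − 30 = 332 left.
May 2034 has 31 days: 332 − 31 = 301 left.
June 2034 has 30 days: 301 − 30 = 271 left.
July 2034 has 31 days: 271 − 31 = 240 left.
August 2034 has 31 days: 240 − 31 = 209 left.
September 2034 has 30 days: 209 − 30 = 179 left.
October 2034 has 31 days: 179 − 31 = 148 left.
November 2034 has 30 days: 148 − 30 = 118 left.
December 2034 has 31 days: 118 − 31 = 87 left.
January 2035 has 31 days: 87 − 31 = 56 left.
February 2035 has 28 days (2035 is not a leap year): 56 − 28 = 28 left.
28 days into March 2035 → March 28, 2035.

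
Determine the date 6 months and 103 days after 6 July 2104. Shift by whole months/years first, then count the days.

April 19, 2105

Advancing 6 months and 103 days from July 6, 2104: first the month/year part, then the days.
month 7 + 6 = 13, which is month 1 of year 2105 → January 2105.
Day 6 is valid in January, giving January 6, 2105.
Now add 103 days from January 6, 2105.
January has 31 days, so 31 − 6 = 25 days remain after January 6, 2105; 103 − 25 = 78 left.
February 2105 has 28 days (2105 is not a leap year): 78 − 28 = 50 left.
March 2105 has 31 days: 50 − 31 = 19 left.
19 days into April 2105 → April 19, 2105.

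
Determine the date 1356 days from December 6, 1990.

Counting forward 1356 days from December 6, 1990.
December has 31 days, so 31 − 6 = 25 days remain after December 6, 1990; 1356 − 25 = 1331 left.
January 1991 has 31 days: 1331 − 31 = 1300 left.
February 1991 has 28 days (1991 is not a leap year): 1300 − 28 = 1272 left.
March 1991 has 31 days: 1272 − 31 = 1241 left.
April 1991 has 30 days: 1241 − 30 = 1211 left.
May 1991 has 31 days: 1211 − 31 = 1180 left.
June 1991 has 30 days: 1180 − 30 = 1150 left.
July 1991 has 31 days: 1150 − 31 = 1119 left.
August 1991 has 31 days: 1119 − 31 = 1088 left.
September 1991 has 30 days: 1088 − 30 = 1058 left.
October 1991 has 31 days: 1058 − 31 = 1027 left.
November 1991 has 30 days: 1027 − 30 = 997 left.
December 1991 has 31 days: 997 − 31 = 966 left.
January 1992 has 31 days: 966 − 31 = 935 left.
February 1992 has 29 days (1992 is a leap year): 935 − 29 = 906 left.
March 1992 has 31 days: 906 − 31 = 875 left.
April 1992 has 30 days: 875 − 30 = 845 left.
May 1992 has 31 days: 845 − 31 = 814 left.
June 1992 has 30 days: 814 − 30 = 784 left.
July 1992 has 31 days: 784 − 31 = 753 left.
August 1992 has 31 days: 753 − 31 = 722 left.
September 1992 has 30 days: 722 − 30 = 692 left.
October 1992 has 31 days: 692 − 31 = 661 left.
November 1992 has 30 days: 661 − 30 = 631 left.
December 1992 has 31 days: 631 − 31 = 600 left.
January 1993 has 31 days: 600 − 31 = 569 left.
February 1993 has 28 days (1993 is not a leap year): 569 − 28 = 541 left.
March 1993 has 31 days: 541 − 31 = 510 left.
April 1993 has 30 days: 510 − 30 = 480 left.
May 1993 has 31 days: 480 − 31 = 449 left.
June 1993 has 30 days: 449 − 30 = 419 left.
July 1993 has 31 days: 419 − 31 = 388 left.
August 1993 has 31 days: 388 − 31 = 357 left.
September 1993 has 30 days: 357 − 30 = 327 left.
October 1993 has 31 days: 327 − 31 = 296 left.
November 1993 has 30 days: 296 − 30 = 266 left.
December 1993 has 31 days: 266 − 31 = 235 left.
January 1994 has 31 days: 235 − 31 = 204 left.
February 1994 has 28 days (1994 is not a leap year): 204 − 28 = 176 left.
March 1994 has 31 days: 176 − 31 = 145 left.
April 1994 has 30 days: 145 − 30 = 115 left.
May 1994 has 31 days: 115 − 31 = 84 left.
June 1994 has 30 days: 84 − 30 = 54 left.
July 1994 has 31 days: 54 − 31 = 23 left.
23 days into August 1994 → August 23, 1994.

August 23, 1994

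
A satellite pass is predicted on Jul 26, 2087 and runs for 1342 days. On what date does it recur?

March 29, 2091

Counting forward 1342 days from July 26, 2087.
July has 31 days, so 31 − 26 = 5 days remain after July 26, 2087; 1342 − 5 = 1337 left.
August 2087 has 31 days: 1337 − 31 = 1306 left.
September 2087 has 30 days: 1306 − 30 = 1276 left.
October 2087 has 31 days: 1276 − 31 = 1245 left.
November 2087 has 30 days: 1245 − 30 = 1215 left.
December 2087 has 31 days: 1215 − 31 = 1184 left.
January 2088 has 31 days: 1184 − 31 = 1153 left.
February 2088 has 29 days (2088 is a leap year): 1153 − 29 = 1124 left.
March 2088 has 31 days: 1124 − 31 = 1093 left.
April 2088 has 30 days: 1093 − 30 = 1063 left.
May 2088 has 31 days: 1063 − 31 = 1032 left.
June 2088 has 30 days: 1032 − 30 = 1002 left.
July 2088 has 31 days: 1002 − 31 = 971 left.
August 2088 has 31 days: 971 − 31 = 940 left.
September 2088 has 30 days: 940 − 30 = 910 left.
October 2088 has 31 days: 910 − 31 = 879 left.
November 2088 has 30 days: 879 − 30 = 849 left.
December 2088 has 31 days: 849 − 31 = 818 left.
January 2089 has 31 days: 818 − 31 = 787 left.
February 2089 has 28 days (2089 is not a leap year): 787 − 28 = 759 left.
March 2089 has 31 days: 759 − 31 = 728 left.
April 2089 has 30 days: 728 − 30 = 698 left.
May 2089 has 31 days: 698 − 31 = 667 left.
June 2089 has 30 days: 667 − 30 = 637 left.
July 2089 has 31 days: 637 − 31 = 606 left.
August 2089 has 31 days: 606 − 31 = 575 left.
September 2089 has 30 days: 575 − 30 = 545 left.
October 2089 has 31 days: 545 − 31 = 514 left.
November 2089 has 30 days: 514 − 30 = 484 left.
December 2089 has 31 days: 484 − 31 = 453 left.
January 2090 has 31 days: 453 − 31 = 422 left.
February 2090 has 28 days (2090 is not a leap year): 422 − 28 = 394 left.
March 2090 has 31 days: 394 − 31 = 363 left.
April 2090 has 30 days: 363 − 30 = 333 left.
May 2090 has 31 days: 333 − 31 = 302 left.
June 2090 has 30 days: 302 − 30 = 272 left.
July 2090 has 31 days: 272 − 31 = 241 left.
August 2090 has 31 days: 241 − 31 = 210 left.
September 2090 has 30 days: 210 − 30 = 180 left.
October 2090 has 31 days: 180 − 31 = 149 left.
November 2090 has 30 days: 149 − 30 = 119 left.
December 2090 has 31 days: 119 − 31 = 88 left.
January 2091 has 31 days: 88 − 31 = 57 left.
February 2091 has 28 days (2091 is not a leap year): 57 − 28 = 29 left.
29 days into March 2091 → March 29, 2091.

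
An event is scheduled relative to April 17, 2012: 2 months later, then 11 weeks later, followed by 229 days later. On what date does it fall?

April 19, 2013

Counting forward 2 months from April 17, 2012:
month 4 + 2 = 6 → June 2012.
Day 17 is valid in June, giving June 17, 2012.
Counting forward 11 weeks (= 77 days) from June 17, 2012:
June has 30 days, so 30 − 17 = 13 days remain after June 17, 2012; 77 − 13 = 64 left.
July 2012 has 31 days: 64 − 31 = 33 left.
August 2012 has 31 days: 33 − 31 = 2 left.
2 days into September 2012 → September 2, 2012.
Advancing 229 days from September 2, 2012:
September has 30 days, so 30 − 2 = 28 days remain after September 2, 2012; 229 − 28 = 201 left.
October 2012 has 31 days: 201 − 31 = 170 left.
November 2012 has 30 days: 170 − 30 = 140 left.
December 2012 has 31 days: 140 − 31 = 109 left.
January 2013 has 31 days: 109 − 31 = 78 left.
February 2013 has 28 days (2013 is not a leap year): 78 − 28 = 50 left.
March 2013 has 31 days: 50 − 31 = 19 left.
19 days into April 2013 → April 19, 2013.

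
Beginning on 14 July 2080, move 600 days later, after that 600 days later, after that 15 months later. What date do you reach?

Adding 600 days from July 14, 2080:
July has 31 days, so 31 − 14 = 17 days remain after July 14, 2080; 600 − 17 = 583 left.
August 2080 has 31 days: 583 − 31 = 552 left.
September 2080 has 30 days: 552 − 30 = 522 left.
October 2080 has 31 days: 522 − 31 = 491 left.
November 2080 has 30 days: 491 − 30 = 461 left.
December 2080 has 31 days: 461 − 31 = 430 left.
January 2081 has 31 days: 430 − 31 = 399 left.
February 2081 has 28 days (2081 is not a leap year): 399 − 28 = 371 left.
March 2081 has 31 days: 371 − 31 = 340 left.
April 2081 has 30 days: 340 − 30 = 310 left.
May 2081 has 31 days: 310 − 31 = 279 left.
June 2081 has 30 days: 279 − 30 = 249 left.
July 2081 has 31 days: 249 − 31 = 218 left.
August 2081 has 31 days: 218 − 31 = 187 left.
September 2081 has 30 days: 187 − 30 = 157 left.
October 2081 has 31 days: 157 − 31 = 126 left.
November 2081 has 30 days: 126 − 30 = 96 left.
December 2081 has 31 days: 96 − 31 = 65 left.
January 2082 has 31 days: 65 − 31 = 34 left.
February 2082 has 28 days (2082 is not a leap year): 34 − 28 = 6 left.
6 days into March 2082 → March 6, 2082.
Adding 600 days from March 6, 2082:
March has 31 days, so 31 − 6 = 25 days remain after March 6, 2082; 600 − 25 = 575 left.
April 2082 has 30 days: 575 − 30 = 545 left.
May 2082 has 31 days: 545 − 31 = 514 left.
June 2082 has 30 days: 514 − 30 = 484 left.
July 2082 has 31 days: 484 − 31 = 453 left.
August 2082 has 31 days: 453 − 31 = 422 left.
September 2082 has 30 days: 422 − 30 = 392 left.
October 2082 has 31 days: 392 − 31 = 361 left.
November 2082 has 30 days: 361 − 30 = 331 left.
December 2082 has 31 days: 331 − 31 = 300 left.
January 2083 has 31 days: 300 − 31 = 269 left.
February 2083 has 28 days (2083 is not a leap year): 269 − 28 = 241 left.
March 2083 has 31 days: 241 − 31 = 210 left.
April 2083 has 30 days: 210 − 30 = 180 left.
May 2083 has 31 days: 180 − 31 = 149 left.
June 2083 has 30 days: 149 − 30 = 119 left.
July 2083 has 31 days: 119 − 31 = 88 left.
August 2083 has 31 days: 88 − 31 = 57 left.
September 2083 has 30 days: 57 − 30 = 27 left.
27 days into October 2083 → October 27, 2083.
Advancing 15 months from October 27, 2083:
month 10 + 15 = 25, which is month 1 of year 2085 → January 2085.
Day 27 is valid in January, giving January 27, 2085.

January 27, 2085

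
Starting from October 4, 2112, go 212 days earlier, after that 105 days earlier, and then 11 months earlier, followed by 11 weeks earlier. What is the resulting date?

October 6, 2110

Subtracting 212 days from October 4, 2112:
Going back 4 days from October 4, 2112 reaches the end of the previous month; 212 − 4 = 208 left.
September 2112 has 30 days: 208 − 30 = 178 left.
August 2112 has 31 days: 178 − 31 = 147 left.
July 2112 has 31 days: 147 − 31 = 116 left.
June 2112 has 30 days: 116 − 30 = 86 left.
May 2112 has 31 days: 86 − 31 = 55 left.
April 2112 has 30 days: 55 − 30 = 25 left.
March 2112 has 31 days; 31 − 25 = 6 → March 6, 2112.
Going back 105 days from March 6, 2112:
Going back 6 days from March 6, 2112 reaches the end of the previous month; 105 − 6 = 99 left.
February 2112 has 29 days (2112 is a leap year): 99 − 29 = 70 left.
January 2112 has 31 days: 70 − 31 = 39 left.
December 2111 has 31 days: 39 − 31 = 8 left.
November 2111 has 30 days; 30 − 8 = 22 → November 22, 2111.
Going back 11 months from November 22, 2111:
month 11 − 11 = 0, which is month 12 of year 2110 → December 2110.
Day 22 is valid in December, giving December 22, 2110.
Going back 11 weeks (= 77 days) from December 22, 2110:
Going back 22 days from December 22, 2110 reaches the end of the previous month; 77 − 22 = 55 left.
November 2110 has 30 days: 55 − 30 = 25 left.
October 2110 has 31 days; 31 − 25 = 6 → October 6, 2110.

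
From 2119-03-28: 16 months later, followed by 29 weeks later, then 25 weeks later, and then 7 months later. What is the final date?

Counting forward 16 months from March 28, 2119:
month 3 + 16 = 19, which is month 7 of year 2120 → July 2120.
Day 28 is valid in July, giving July 28, 2120.
Counting forward 29 weeks (= 203 days) from July 28, 2120:
July has 31 days, so 31 − 28 = 3 days remain after July 28, 2120; 203 − 3 = 200 left.
August 2120 has 31 days: 200 − 31 = 169 left.
September 2120 has 30 days: 169 − 30 = 139 left.
October 2120 has 31 days: 139 − 31 = 108 left.
November 2120 has 30 days: 108 − 30 = 78 left.
December 2120 has 31 days: 78 − 31 = 47 left.
January 2121 has 31 days: 47 − 31 = 16 left.
16 days into February 2121 → February 16, 2121.
Counting forward 25 weeks (= 175 days) from February 16, 2121:
February has 28 days, so 28 − 16 = 12 days remain after February 16, 2121; 175 − 12 = 163 left.
March 2121 has 31 days: 163 − 31 = 132 left.
April 2121 has 30 days: 132 − 30 = 102 left.
May 2121 has 31 days: 102 − 31 = 71 left.
June 2121 has 30 days: 71 − 30 = 41 left.
July 2121 has 31 days: 41 − 31 = 10 left.
10 days into August 2121 → August 10, 2121.
Adding 7 months from August 10, 2121:
month 8 + 7 = 15, which is month 3 of year 2122 → March 2122.
Day 10 is valid in March, giving March 10, 2122.

March 10, 2122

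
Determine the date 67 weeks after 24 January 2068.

Adding 67 weeks = 469 days from January 24, 2068.
January has 31 days, so 31 − 24 = 7 days remain after January 24, 2068; 469 − 7 = 462 left.
February 2068 has 29 days (2068 is a leap year): 462 − 29 = 433 left.
March 2068 has 31 days: 433 − 31 = 402 left.
April 2068 has 30 days: 402 − 30 = 372 left.
May 2068 has 31 days: 372 − 31 = 341 left.
June 2068 has 30 days: 341 − 30 = 311 left.
July 2068 has 31 days: 311 − 31 = 280 left.
August 2068 has 31 days: 280 − 31 = 249 left.
September 2068 has 30 days: 249 − 30 = 219 left.
October 2068 has 31 days: 219 − 31 = 188 left.
November 2068 has 30 days: 188 − 30 = 158 left.
December 2068 has 31 days: 158 − 31 = 127 left.
January 2069 has 31 days: 127 − 31 = 96 left.
February 2069 has 28 days (2069 is not a leap year): 96 − 28 = 68 left.
March 2069 has 31 days: 68 − 31 = 37 left.
April 2069 has 30 days: 37 − 30 = 7 left.
7 days into May 2069 → May 7, 2069.

May 7, 2069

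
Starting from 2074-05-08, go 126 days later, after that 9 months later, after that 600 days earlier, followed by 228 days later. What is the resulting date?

Counting forward 126 days from May 8, 2074:
May has 31 days, so 31 − 8 = 23 days remain after May 8, 2074; 126 − 23 = 103 left.
June 2074 has 30 days: 103 − 30 = 73 left.
July 2074 has 31 days: 73 − 31 = 42 left.
August 2074 has 31 days: 42 − 31 = 11 left.
11 days into September 2074 → September 11, 2074.
Advancing 9 months from September 11, 2074:
month 9 + 9 = 18, which is month 6 of year 2075 → June 2075.
Day 11 is valid in June, giving June 11, 2075.
Going back 600 days from June 11, 2075:
Going back 11 days from June 11, 2075 reaches the end of the previous month; 600 − 11 = 589 left.
May 2075 has 31 days: 589 − 31 = 558 left.
April 2075 has 30 days: 558 − 30 = 528 left.
March 2075 has 31 days: 528 − 31 = 497 left.
February 2075 has 28 days (2075 is not a leap year): 497 − 28 = 469 left.
January 2075 has 31 days: 469 − 31 = 438 left.
December 2074 has 31 days: 438 − 31 = 407 left.
November 2074 has 30 days: 407 − 30 = 377 left.
October 2074 has 31 days: 377 − 31 = 346 left.
September 2074 has 30 days: 346 − 30 = 316 left.
August 2074 has 31 days: 316 − 31 = 285 left.
July 2074 has 31 days: 285 − 31 = 254 left.
June 2074 has 30 days: 254 − 30 = 224 left.
May 2074 has 31 days: 224 − 31 = 193 left.
April 2074 has 30 days: 193 − 30 = 163 left.
March 2074 has 31 days: 163 − 31 = 132 left.
February 2074 has 28 days (2074 is not a leap year): 132 − 28 = 104 left.
January 2074 has 31 days: 104 − 31 = 73 left.
December 2073 has 31 days: 73 − 31 = 42 left.
November 2073 has 30 days: 42 − 30 = 12 left.
October 2073 has 31 days; 31 − 12 = 19 → October 19, 2073.
Counting forward 228 days from October 19, 2073:
October has 31 days, so 31 − 19 = 12 days remain after October 19, 2073; 228 − 12 = 216 left.
November 2073 has 30 days: 216 − 30 = 186 left.
December 2073 has 31 days: 186 − 31 = 155 left.
January 2074 has 31 days: 155 − 31 = 124 left.
February 2074 has 28 days (2074 is not a leap year): 124 − 28 = 96 left.
March 2074 has 31 days: 96 − 31 = 65 left.
April 2074 has 30 days: 65 − 30 = 35 left.
May 2074 has 31 days: 35 − 31 = 4 left.
4 days into June 2074 → June 4, 2074.

June 4, 2074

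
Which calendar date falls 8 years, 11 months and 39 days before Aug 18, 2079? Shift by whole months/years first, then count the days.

Subtracting 8 years, 11 months and 39 days from August 18, 2079: first the month/year part, then the days.
-8 years → 2071; month 8 − 11 = -3, which is month 9 of year 2070 → September 2070.
Day 18 is valid in September, giving September 18, 2070.
Now subtract 39 days from September 18, 2070.
Going back 18 days from September 18, 2070 reaches the end of the previous month; 39 − 18 = 21 left.
August 2070 has 31 days; 31 − 21 = 10 → August 10, 2070.

August 10, 2070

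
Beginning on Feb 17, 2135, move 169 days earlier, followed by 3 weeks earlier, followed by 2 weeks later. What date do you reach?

August 25, 2134

Counting back 169 days from February 17, 2135:
Going back 17 days from February 17, 2135 reaches the end of the previous month; 169 − 17 = 152 left.
January 2135 has 31 days: 152 − 31 = 121 left.
December 2134 has 31 days: 121 − 31 = 90 left.
November 2134 has 30 days: 90 − 30 = 60 left.
October 2134 has 31 days: 60 − 31 = 29 left.
September 2134 has 30 days; 30 − 29 = 1 → September 1, 2134.
Going back 3 weeks (= 21 days) from September 1, 2134:
Going back 1 day from September 1, 2134 reaches the end of the previous month; 21 − 1 = 20 left.
August 2134 has 31 days; 31 − 20 = 11 → August 11, 2134.
Counting forward 2 weeks (= 14 days) from August 11, 2134:
August has 31 days; 11 + 14 = 25, still in August.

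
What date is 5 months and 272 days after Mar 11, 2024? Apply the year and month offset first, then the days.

Advancing 5 months and 272 days from March 11, 2024: first the month/year part, then the days.
month 3 + 5 = 8 → August 2024.
Day 11 is valid in August, giving August 11, 2024.
Now add 272 days from August 11, 2024.
August has 31 days, so 31 − 11 = 20 days remain after August 11, 2024; 272 − 20 = 252 left.
September 2024 has 30 days: 252 − 30 = 222 left.
October 2024 has 31 days: 222 − 31 = 191 left.
November 2024 has 30 days: 191 − 30 = 161 left.
December 2024 has 31 days: 161 − 31 = 130 left.
January 2025 has 31 days: 130 − 31 = 99 left.
February 2025 has 28 days (2025 is not a leap year): 99 − 28 = 71 left.
March 2025 has 31 days: 71 − 31 = 40 left.
April 2025 has 30 days: 40 − 30 = 10 left.
10 days into May 2025 → May 10, 2025.

May 10, 2025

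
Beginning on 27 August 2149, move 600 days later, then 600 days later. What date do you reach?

Adding 600 days from August 27, 2149:
August has 31 days, so 31 − 27 = 4 days remain after August 27, 2149; 600 − 4 = 596 left.
September 2149 has 30 days: 596 − 30 = 566 left.
October 2149 has 31 days: 566 − 31 = 535 left.
November 2149 has 30 days: 535 − 30 = 505 left.
December 2149 has 31 days: 505 − 31 = 474 left.
January 2150 has 31 days: 474 − 31 = 443 left.
February 2150 has 28 days (2150 is not a leap year): 443 − 28 = 415 left.
March 2150 has 31 days: 415 − 31 = 384 left.
April 2150 has 30 days: 384 − 30 = 354 left.
May 2150 has 31 days: 354 − 31 = 323 left.
June 2150 has 30 days: 323 − 30 = 293 left.
July 2150 has 31 days: 293 − 31 = 262 left.
August 2150 has 31 days: 262 − 31 = 231 left.
September 2150 has 30 days: 231 − 30 = 201 left.
October 2150 has 31 days: 201 − 31 = 170 left.
November 2150 has 30 days: 170 − 30 = 140 left.
December 2150 has 31 days: 140 − 31 = 109 left.
January 2151 has 31 days: 109 − 31 = 78 left.
February 2151 has 28 days (2151 is not a leap year): 78 − 28 = 50 left.
March 2151 has 31 days: 50 − 31 = 19 left.
19 days into April 2151 → April 19, 2151.
Advancing 600 days from April 19, 2151:
April has 30 days, so 30 − 19 = 11 days remain after April 19, 2151; 600 − 11 = 589 left.
May 2151 has 31 days: 589 − 31 = 558 left.
June 2151 has 30 days: 558 − 30 = 528 left.
July 2151 has 31 days: 528 − 31 = 497 left.
August 2151 has 31 days: 497 − 31 = 466 left.
September 2151 has 30 days: 466 − 30 = 436 left.
October 2151 has 31 days: 436 − 31 = 405 left.
November 2151 has 30 days: 405 − 30 = 375 left.
December 2151 has 31 days: 375 − 31 = 344 left.
January 2152 has 31 days: 344 − 31 = 313 left.
February 2152 has 29 days (2152 is a leap year): 313 − 29 = 284 left.
March 2152 has 31 days: 284 − 31 = 253 left.
April 2152 has 30 days: 253 − 30 = 223 left.
May 2152 has 31 days: 223 − 31 = 192 left.
June 2152 has 30 days: 192 − 30 = 162 left.
July 2152 has 31 days: 162 − 31 = 131 left.
August 2152 has 31 days: 131 − 31 = 100 left.
September 2152 has 30 days: 100 − 30 = 70 left.
October 2152 has 31 days: 70 − 31 = 39 left.
November 2152 has 30 days: 39 − 30 = 9 left.
9 days into December 2152 → December 9, 2152.

December 9, 2152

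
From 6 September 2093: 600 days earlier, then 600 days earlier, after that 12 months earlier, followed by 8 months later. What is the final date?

January 25, 2090

Going back 600 days from September 6, 2093:
Going back 6 days from September 6, 2093 reaches the end of the previous month; 600 − 6 = 594 left.
August 2093 has 31 days: 594 − 31 = 563 left.
July 2093 has 31 days: 563 − 31 = 532 left.
June 2093 has 30 days: 532 − 30 = 502 left.
May 2093 has 31 days: 502 − 31 = 471 left.
April 2093 has 30 days: 471 − 30 = 441 left.
March 2093 has 31 days: 441 − 31 = 410 left.
February 2093 has 28 days (2093 is not a leap year): 410 − 28 = 382 left.
January 2093 has 31 days: 382 − 31 = 351 left.
December 2092 has 31 days: 351 − 31 = 320 left.
November 2092 has 30 days: 320 − 30 = 290 left.
October 2092 has 31 days: 290 − 31 = 259 left.
September 2092 has 30 days: 259 − 30 = 229 left.
August 2092 has 31 days: 229 − 31 = 198 left.
July 2092 has 31 days: 198 − 31 = 167 left.
June 2092 has 30 days: 167 − 30 = 137 left.
May 2092 has 31 days: 137 − 31 = 106 left.
April 2092 has 30 days: 106 − 30 = 76 left.
March 2092 has 31 days: 76 − 31 = 45 left.
February 2092 has 29 days (2092 is a leap year): 45 − 29 = 16 left.
January 2092 has 31 days; 31 − 16 = 15 → January 15, 2092.
Subtracting 600 days from January 15, 2092:
Going back 15 days from January 15, 2092 reaches the end of the previous month; 600 − 15 = 585 left.
December 2091 has 31 days: 585 − 31 = 554 left.
November 2091 has 30 days: 554 − 30 = 524 left.
October 2091 has 31 days: 524 − 31 = 493 left.
September 2091 has 30 days: 493 − 30 = 463 left.
August 2091 has 31 days: 463 − 31 = 432 left.
July 2091 has 31 days: 432 − 31 = 401 left.
June 2091 has 30 days: 401 − 30 = 371 left.
May 2091 has 31 days: 371 − 31 = 340 left.
April 2091 has 30 days: 340 − 30 = 310 left.
March 2091 has 31 days: 310 − 31 = 279 left.
February 2091 has 28 days (2091 is not a leap year): 279 − 28 = 251 left.
January 2091 has 31 days: 251 − 31 = 220 left.
December 2090 has 31 days: 220 − 31 = 189 left.
November 2090 has 30 days: 189 − 30 = 159 left.
October 2090 has 31 days: 159 − 31 = 128 left.
September 2090 has 30 days: 128 − 30 = 98 left.
August 2090 has 31 days: 98 − 31 = 67 left.
July 2090 has 31 days: 67 − 31 = 36 left.
June 2090 has 30 days: 36 − 30 = 6 left.
May 2090 has 31 days; 31 − 6 = 25 → May 25, 2090.
Going back 12 months from May 25, 2090:
month 5 − 12 = -7, which is month 5 of year 2089 → May 2089.
Day 25 is valid in May, giving May 25, 2089.
Advancing 8 months from May 25, 2089:
month 5 + 8 = 13, which is month 1 of year 2090 → January 2090.
Day 25 is valid in January, giving January 25, 2090.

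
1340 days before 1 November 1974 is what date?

March 2, 1971

Counting back 1340 days from November 1, 1974.
Going back 1 day from November 1, 1974 reaches the end of the previous month; 1340 − 1 = 1339 left.
October 1974 has 31 days: 1339 − 31 = 1308 left.
September 1974 has 30 days: 1308 − 30 = 1278 left.
August 1974 has 31 days: 1278 − 31 = 1247 left.
July 1974 has 31 days: 1247 − 31 = 1216 left.
June 1974 has 30 days: 1216 − 30 = 1186 left.
May 1974 has 31 days: 1186 − 31 = 1155 left.
April 1974 has 30 days: 1155 − 30 = 1125 left.
March 1974 has 31 days: 1125 − 31 = 1094 left.
February 1974 has 28 days (1974 is not a leap year): 1094 − 28 = 1066 left.
January 1974 has 31 days: 1066 − 31 = 1035 left.
December 1973 has 31 days: 1035 − 31 = 1004 left.
November 1973 has 30 days: 1004 − 30 = 974 left.
October 1973 has 31 days: 974 − 31 = 943 left.
September 1973 has 30 days: 943 − 30 = 913 left.
August 1973 has 31 days: 913 − 31 = 882 left.
July 1973 has 31 days: 882 − 31 = 851 left.
June 1973 has 30 days: 851 − 30 = 821 left.
May 1973 has 31 days: 821 − 31 = 790 left.
April 1973 has 30 days: 790 − 30 = 760 left.
March 1973 has 31 days: 760 − 31 = 729 left.
February 1973 has 28 days (1973 is not a leap year): 729 − 28 = 701 left.
January 1973 has 31 days: 701 − 31 = 670 left.
December 1972 has 31 days: 670 − 31 = 639 left.
November 1972 has 30 days: 639 − 30 = 609 left.
October 1972 has 31 days: 609 − 31 = 578 left.
September 1972 has 30 days: 578 − 30 = 548 left.
August 1972 has 31 days: 548 − 31 = 517 left.
July 1972 has 31 days: 517 − 31 = 486 left.
June 1972 has 30 days: 486 − 30 = 456 left.
May 1972 has 31 days: 456 − 31 = 425 left.
April 1972 has 30 days: 425 − 30 = 395 left.
March 1972 has 31 days: 395 − 31 = 364 left.
February 1972 has 29 days (1972 is a leap year): 364 − 29 = 335 left.
January 1972 has 31 days: 335 − 31 = 304 left.
December 1971 has 31 days: 304 − 31 = 273 left.
November 1971 has 30 days: 273 − 30 = 243 left.
October 1971 has 31 days: 243 − 31 = 212 left.
September 1971 has 30 days: 212 − 30 = 182 left.
August 1971 has 31 days: 182 − 31 = 151 left.
July 1971 has 31 days: 151 − 31 = 120 left.
June 1971 has 30 days: 120 − 30 = 90 left.
May 1971 has 31 days: 90 − 31 = 59 left.
April 1971 has 30 days: 59 − 30 = 29 left.
March 1971 has 31 days; 31 − 29 = 2 → March 2, 1971.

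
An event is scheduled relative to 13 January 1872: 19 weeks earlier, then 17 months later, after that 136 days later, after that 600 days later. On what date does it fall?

February 8, 1875

Counting back 19 weeks (= 133 days) from January 13, 1872:
Going back 13 days from January 13, 1872 reaches the end of the previous month; 133 − 13 = 120 left.
December 1871 has 31 days: 120 − 31 = 89 left.
November 1871 has 30 days: 89 − 30 = 59 left.
October 1871 has 31 days: 59 − 31 = 28 left.
September 1871 has 30 days; 30 − 28 = 2 → September 2, 1871.
Advancing 17 months from September 2, 1871:
month 9 + 17 = 26, which is month 2 of year 1873 → February 1873.
Day 2 is valid in February, giving February 2, 1873.
Adding 136 days from February 2, 1873:
February has 28 days, so 28 − 2 = 26 days remain after February 2, 1873; 136 − 26 = 110 left.
March 1873 has 31 days: 110 − 31 = 79 left.
April 1873 has 30 days: 79 − 30 = 49 left.
May 1873 has 31 days: 49 − 31 = 18 left.
18 days into June 1873 → June 18, 1873.
Advancing 600 days from June 18, 1873:
June has 30 days, so 30 − 18 = 12 days remain after June 18, 1873; 600 − 12 = 588 left.
July 1873 has 31 days: 588 − 31 = 557 left.
August 1873 has 31 days: 557 − 31 = 526 left.
September 1873 has 30 days: 526 − 30 = 496 left.
October 1873 has 31 days: 496 − 31 = 465 left.
November 1873 has 30 days: 465 − 30 = 435 left.
December 1873 has 31 days: 435 − 31 = 404 left.
January 1874 has 31 days: 404 − 31 = 373 left.
February 1874 has 28 days (1874 is not a leap year): 373 − 28 = 345 left.
March 1874 has 31 days: 345 − 31 = 314 left.
April 1874 has 30 days: 314 − 30 = 284 left.
May 1874 has 31 days: 284 − 31 = 253 left.
June 1874 has 30 days: 253 − 30 = 223 left.
July 1874 has 31 days: 223 − 31 = 192 left.
August 1874 has 31 days: 192 − 31 = 161 left.
September 1874 has 30 days: 161 − 30 = 131 left.
October 1874 has 31 days: 131 − 31 = 100 left.
November 1874 has 30 days: 100 − 30 = 70 left.
December 1874 has 31 days: 70 − 31 = 39 left.
January 1875 has 31 days: 39 − 31 = 8 left.
8 days into February 1875 → February 8, 1875.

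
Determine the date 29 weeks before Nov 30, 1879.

Subtracting 29 weeks = 203 days from November 30, 1879.
Going back 30 days from November 30, 1879 reaches the end of the previous month; 203 − 30 = 173 left.
October 1879 has 31 days: 173 − 31 = 142 left.
September 1879 has 30 days: 142 − 30 = 112 left.
August 1879 has 31 days: 112 − 31 = 81 left.
July 1879 has 31 days: 81 − 31 = 50 left.
June 1879 has 30 days: 50 − 30 = 20 left.
May 1879 has 31 days; 31 − 20 = 11 → May 11, 1879.

May 11, 1879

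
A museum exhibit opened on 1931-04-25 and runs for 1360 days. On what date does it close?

January 14, 1935

Advancing 1360 days from April 25, 1931.
April has 30 days, so 30 − 25 = 5 days remain after April 25, 1931; 1360 − 5 = 1355 left.
May 1931 has 31 days: 1355 − 31 = 1324 left.
June 1931 has 30 days: 1324 − 30 = 1294 left.
July 1931 has 31 days: 1294 − 31 = 1263 left.
August 1931 has 31 days: 1263 − 31 = 1232 left.
September 1931 has 30 days: 1232 − 30 = 1202 left.
October 1931 has 31 days: 1202 − 31 = 1171 left.
November 1931 has 30 days: 1171 − 30 = 1141 left.
December 1931 has 31 days: 1141 − 31 = 1110 left.
January 1932 has 31 days: 1110 − 31 = 1079 left.
February 1932 has 29 days (1932 is a leap year): 1079 − 29 = 1050 left.
March 1932 has 31 days: 1050 − 31 = 1019 left.
April 1932 has 30 days: 1019 − 30 = 989 left.
May 1932 has 31 days: 989 − 31 = 958 left.
June 1932 has 30 days: 958 − 30 = 928 left.
July 1932 has 31 days: 928 − 31 = 897 left.
August 1932 has 31 days: 897 − 31 = 866 left.
September 1932 has 30 days: 866 − 30 = 836 left.
October 1932 has 31 days: 836 − 31 = 805 left.
November 1932 has 30 days: 805 − 30 = 775 left.
December 1932 has 31 days: 775 − 31 = 744 left.
January 1933 has 31 days: 744 − 31 = 713 left.
February 1933 has 28 days (1933 is not a leap year): 713 − 28 = 685 left.
March 1933 has 31 days: 685 − 31 = 654 left.
April 1933 has 30 days: 654 − 30 = 624 left.
May 1933 has 31 days: 624 − 31 = 593 left.
June 1933 has 30 days: 593 − 30 = 563 left.
July 1933 has 31 days: 563 − 31 = 532 left.
August 1933 has 31 days: 532 − 31 = 501 left.
September 1933 has 30 days: 501 − 30 = 471 left.
October 1933 has 31 days: 471 − 31 = 440 left.
November 1933 has 30 days: 440 − 30 = 410 left.
December 1933 has 31 days: 410 − 31 = 379 left.
January 1934 has 31 days: 379 − 31 = 348 left.
February 1934 has 28 days (1934 is not a leap year): 348 − 28 = 320 left.
March 1934 has 31 days: 320 − 31 = 289 left.
April 1934 has 30 days: 289 − 30 = 259 left.
May 1934 has 31 days: 259 − 31 = 228 left.
June 1934 has 30 days: 228 − 30 = 198 left.
July 1934 has 31 days: 198 − 31 = 167 left.
August 1934 has 31 days: 167 − 31 = 136 left.
September 1934 has 30 days: 136 − 30 = 106 left.
October 1934 has 31 days: 106 − 31 = 75 left.
November 1934 has 30 days: 75 − 30 = 45 left.
December 1934 has 31 days: 45 − 31 = 14 left.
14 days into January 1935 → January 14, 1935.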